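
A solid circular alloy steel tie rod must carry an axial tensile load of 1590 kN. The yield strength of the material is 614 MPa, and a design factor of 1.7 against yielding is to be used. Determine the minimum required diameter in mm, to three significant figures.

Allowable stress σ_allow = 614/1.7 = 361.2 MPa.
Required area A = F/σ_allow = 1590000/361.2 = 4402 mm².
A = πd²/4 → d = √(4A/π) = 74.87 mm.

d = 74.9 mm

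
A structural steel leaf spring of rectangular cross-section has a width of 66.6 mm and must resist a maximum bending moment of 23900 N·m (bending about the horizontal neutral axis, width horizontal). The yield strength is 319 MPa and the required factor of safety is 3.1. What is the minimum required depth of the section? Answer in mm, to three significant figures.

h = 145 mm

σ_allow = 319/3.1 = 102.9 MPa.
For a rectangular section σ = 6M/(bh²), so h² = 6M/(b σ_allow) = 6×2.3900×10^7/(66.6×102.9) = 20920 mm².
h = 144.7 mm.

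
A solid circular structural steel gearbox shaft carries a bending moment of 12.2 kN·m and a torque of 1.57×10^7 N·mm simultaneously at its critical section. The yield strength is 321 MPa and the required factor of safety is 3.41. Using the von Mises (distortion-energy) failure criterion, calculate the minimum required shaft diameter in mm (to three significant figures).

d = 126 mm

σ_allow = σ_y/n = 321/3.41 = 94.13 MPa.
For a solid shaft σ_b = 32M/(πd³) and τ = 16T/(πd³), so the von Mises stress is σ' = (16/πd³)·√(4M²+3T²).
√(4M²+3T²) = √(4×(1.220×10^7)² + 3×(1.570×10^7)²) = 3.654×10^7 N·mm.
d³ = 16×3.654×10^7/(π×94.13) = 1.977×10^6 mm³.
d = 125.5 mm.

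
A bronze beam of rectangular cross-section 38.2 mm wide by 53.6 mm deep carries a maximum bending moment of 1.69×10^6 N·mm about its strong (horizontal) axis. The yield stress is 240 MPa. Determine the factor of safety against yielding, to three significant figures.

Section modulus S = bh²/6 = 38.2×53.6²/6 = 18290 mm³.
σ = M/S = 1690000/18290 = 92.39 MPa.
n = 240/92.39 = 2.598.

n = 2.60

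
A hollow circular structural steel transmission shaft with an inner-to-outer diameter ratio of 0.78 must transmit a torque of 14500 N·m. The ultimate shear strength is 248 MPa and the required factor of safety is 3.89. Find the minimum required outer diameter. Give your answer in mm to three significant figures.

τ_allow = 248/3.89 = 63.75 MPa.
For a hollow shaft τ = 16T/[πd_o³(1−k⁴)] with k = 0.78, so 1−k⁴ = 0.6298.
d_o³ = 16T/[π τ_allow (1−k⁴)] = 16×1.4500×10^7/(π×63.75×0.6298) = 1.839×10^6 mm³.
d_o = 122.5 mm.

d_o = 123 mm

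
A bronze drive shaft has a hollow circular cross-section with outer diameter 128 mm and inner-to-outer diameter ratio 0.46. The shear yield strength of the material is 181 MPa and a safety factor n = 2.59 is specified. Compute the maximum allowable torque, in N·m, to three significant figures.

T_allow = 27500 N·m

τ_allow = 181/2.59 = 69.88 MPa.
For a hollow shaft T_allow = τ_allow·πd_o³(1−k⁴)/16 with 1−k⁴ = 0.9552, so πd_o³(1−k⁴)/16 = 393300 mm³.
T_allow = 69.88×393300 = 2.749×10^7 N·mm = 27490 N·m.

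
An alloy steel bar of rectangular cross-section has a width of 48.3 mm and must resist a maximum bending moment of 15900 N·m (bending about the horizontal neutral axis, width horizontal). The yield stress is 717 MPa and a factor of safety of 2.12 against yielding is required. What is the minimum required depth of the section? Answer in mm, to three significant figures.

σ_allow = 717/2.12 = 338.2 MPa.
For a rectangular section σ = 6M/(bh²), so h² = 6M/(b σ_allow) = 6×1.5900×10^7/(48.3×338.2) = 5840 mm².
h = 76.42 mm.

h = 76.4 mm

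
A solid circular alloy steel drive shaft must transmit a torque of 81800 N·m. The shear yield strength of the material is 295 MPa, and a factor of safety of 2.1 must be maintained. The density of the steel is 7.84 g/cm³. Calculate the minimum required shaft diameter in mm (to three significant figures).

Allowable shear stress τ_allow = 295/2.1 = 140.5 MPa.
For a solid shaft τ = 16T/(πd³), so d³ = 16T/(π τ_allow) = 16×8.1800×10^7/(π×140.5) = 2.966×10^6 mm³.
d = (2.966×10^6)^(1/3) = 143.7 mm.

d = 144 mm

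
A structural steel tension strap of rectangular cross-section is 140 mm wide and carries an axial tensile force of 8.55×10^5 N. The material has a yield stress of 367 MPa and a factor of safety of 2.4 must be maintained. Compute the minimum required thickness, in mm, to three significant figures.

t = 39.9 mm

σ_allow = 367/2.4 = 152.9 MPa.
Required area A = F/σ_allow = 855000/152.9 = 5591 mm².
t = A/w = 5591/140 = 39.94 mm.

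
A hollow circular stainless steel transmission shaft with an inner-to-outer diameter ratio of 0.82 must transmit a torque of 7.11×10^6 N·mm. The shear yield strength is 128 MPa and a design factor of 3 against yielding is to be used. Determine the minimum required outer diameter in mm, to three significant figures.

τ_allow = 128/3 = 42.67 MPa.
For a hollow shaft τ = 16T/[πd_o³(1−k⁴)] with k = 0.82, so 1−k⁴ = 0.5479.
d_o³ = 16T/[π τ_allow (1−k⁴)] = 16×7110000/(π×42.67×0.5479) = 1.549×10^6 mm³.
d_o = 115.7 mm.

d_o = 116 mm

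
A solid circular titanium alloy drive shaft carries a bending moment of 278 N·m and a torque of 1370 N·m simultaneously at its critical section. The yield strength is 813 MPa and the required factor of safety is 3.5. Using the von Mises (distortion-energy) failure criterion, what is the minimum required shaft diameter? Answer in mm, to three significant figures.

σ_allow = σ_y/n = 813/3.5 = 232.3 MPa.
For a solid shaft σ_b = 32M/(πd³) and τ = 16T/(πd³), so the von Mises stress is σ' = (16/πd³)·√(4M²+3T²).
√(4M²+3T²) = √(4×(278000)² + 3×(1.370×10^6)²) = 2.437×10^6 N·mm.
d³ = 16×2.437×10^6/(π×232.3) = 53440 mm³.
d = 37.67 mm.

d = 37.7 mm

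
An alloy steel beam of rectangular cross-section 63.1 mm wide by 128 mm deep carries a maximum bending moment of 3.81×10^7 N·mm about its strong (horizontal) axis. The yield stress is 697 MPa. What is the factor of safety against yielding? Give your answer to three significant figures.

n = 3.15

Section modulus S = bh²/6 = 63.1×128²/6 = 172300 mm³.
σ = M/S = 3.8100×10^7/172300 = 221.1 MPa.
n = 697/221.1 = 3.152.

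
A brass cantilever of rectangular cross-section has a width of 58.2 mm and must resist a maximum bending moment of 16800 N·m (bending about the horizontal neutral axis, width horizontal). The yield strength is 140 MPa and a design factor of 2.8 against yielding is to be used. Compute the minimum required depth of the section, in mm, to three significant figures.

σ_allow = 140/2.8 = 50.00 MPa.
For a rectangular section σ = 6M/(bh²), so h² = 6M/(b σ_allow) = 6×1.6800×10^7/(58.2×50.00) = 34640 mm².
h = 186.1 mm.

h = 186 mm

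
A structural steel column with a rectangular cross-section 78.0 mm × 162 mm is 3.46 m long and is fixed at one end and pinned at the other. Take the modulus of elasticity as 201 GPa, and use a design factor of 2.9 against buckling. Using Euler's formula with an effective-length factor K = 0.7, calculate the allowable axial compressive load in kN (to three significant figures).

P_allow = 747 kN

Buckling occurs about the weak axis: I_min = h·b³/12 = 162×78.0³/12 = 6.406×10^6 mm⁴ (b = 78.0 mm is the smaller dimension).
Effective length L_e = KL = 0.7×3.46 m = 2422 mm.
Euler critical load P_cr = π²EI/L_e² = π²×201000×6.406×10^6/2422² = 2.167×10^6 N.
P_allow = P_cr/n = 2.167×10^6/2.9 = 747100 N.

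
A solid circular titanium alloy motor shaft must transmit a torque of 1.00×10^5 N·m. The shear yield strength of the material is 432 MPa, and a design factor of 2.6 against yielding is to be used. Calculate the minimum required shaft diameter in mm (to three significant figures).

d = 145 mm

Allowable shear stress τ_allow = 432/2.6 = 166.2 MPa.
For a solid shaft τ = 16T/(πd³), so d³ = 16T/(π τ_allow) = 16×1.0000×10^8/(π×166.2) = 3.065×10^6 mm³.
d = (3.065×10^6)^(1/3) = 145.3 mm.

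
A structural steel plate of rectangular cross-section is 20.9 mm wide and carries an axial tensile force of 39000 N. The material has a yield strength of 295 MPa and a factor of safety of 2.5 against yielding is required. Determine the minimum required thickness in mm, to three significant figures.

σ_allow = 295/2.5 = 118.0 MPa.
Required area A = F/σ_allow = 39000/118.0 = 330.5 mm².
t = A/w = 330.5/20.9 = 15.81 mm.

t = 15.8 mm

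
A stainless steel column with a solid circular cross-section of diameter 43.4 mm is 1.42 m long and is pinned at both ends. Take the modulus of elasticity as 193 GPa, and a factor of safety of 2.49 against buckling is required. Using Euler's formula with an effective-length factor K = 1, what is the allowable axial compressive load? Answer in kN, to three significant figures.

I = πd⁴/64 = π×43.4⁴/64 = 174200 mm⁴.
Effective length L_e = KL = 1×1.42 m = 1420 mm.
Euler critical load P_cr = π²EI/L_e² = π²×193000×174200/1420² = 164500 N.
P_allow = P_cr/n = 164500/2.49 = 66070 N.

P_allow = 66.1 kN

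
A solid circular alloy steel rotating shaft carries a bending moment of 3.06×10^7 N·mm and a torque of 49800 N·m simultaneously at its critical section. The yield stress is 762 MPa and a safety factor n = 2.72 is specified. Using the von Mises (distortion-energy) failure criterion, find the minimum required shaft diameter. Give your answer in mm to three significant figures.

d = 124 mm

σ_allow = σ_y/n = 762/2.72 = 280.1 MPa.
For a solid shaft σ_b = 32M/(πd³) and τ = 16T/(πd³), so the von Mises stress is σ' = (16/πd³)·√(4M²+3T²).
√(4M²+3T²) = √(4×(3.060×10^7)² + 3×(4.980×10^7)²) = 1.058×10^8 N·mm.
d³ = 16×1.058×10^8/(π×280.1) = 1.923×10^6 mm³.
d = 124.3 mm.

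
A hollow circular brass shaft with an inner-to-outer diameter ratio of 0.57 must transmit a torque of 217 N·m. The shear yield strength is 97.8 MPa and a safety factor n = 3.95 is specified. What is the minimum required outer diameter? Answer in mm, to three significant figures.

d_o = 36.8 mm

τ_allow = 97.8/3.95 = 24.76 MPa.
For a hollow shaft τ = 16T/[πd_o³(1−k⁴)] with k = 0.57, so 1−k⁴ = 0.8944.
d_o³ = 16T/[π τ_allow (1−k⁴)] = 16×217000/(π×24.76×0.8944) = 49900 mm³.
d_o = 36.82 mm.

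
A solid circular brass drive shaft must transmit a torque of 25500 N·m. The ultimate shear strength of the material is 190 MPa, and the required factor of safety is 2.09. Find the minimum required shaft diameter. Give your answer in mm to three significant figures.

Allowable shear stress τ_allow = 190/2.09 = 90.91 MPa.
For a solid shaft τ = 16T/(πd³), so d³ = 16T/(π τ_allow) = 16×2.5500×10^7/(π×90.91) = 1.429×10^6 mm³.
d = (1.429×10^6)^(1/3) = 112.6 mm.

d = 113 mm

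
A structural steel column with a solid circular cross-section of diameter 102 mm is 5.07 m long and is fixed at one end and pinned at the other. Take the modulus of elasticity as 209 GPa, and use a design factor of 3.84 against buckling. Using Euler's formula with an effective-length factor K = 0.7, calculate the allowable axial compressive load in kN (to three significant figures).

I = πd⁴/64 = π×102⁴/64 = 5.313×10^6 mm⁴.
Effective length L_e = KL = 0.7×5.07 m = 3549 mm.
Euler critical load P_cr = π²EI/L_e² = π²×209000×5.313×10^6/3549² = 870200 N.
P_allow = P_cr/n = 870200/3.84 = 226600 N.

P_allow = 227 kN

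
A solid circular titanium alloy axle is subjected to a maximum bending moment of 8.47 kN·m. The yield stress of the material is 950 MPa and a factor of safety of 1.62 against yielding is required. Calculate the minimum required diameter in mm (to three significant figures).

d = 52.8 mm

σ_allow = 950/1.62 = 586.4 MPa.
For a solid circular section σ = 32M/(πd³), so d³ = 32M/(π σ_allow) = 32×8470000/(π×586.4) = 147100 mm³.
d = 52.79 mm.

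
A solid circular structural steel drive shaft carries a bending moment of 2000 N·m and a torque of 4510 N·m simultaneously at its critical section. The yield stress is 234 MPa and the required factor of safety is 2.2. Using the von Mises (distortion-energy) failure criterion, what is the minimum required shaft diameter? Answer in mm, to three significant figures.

σ_allow = σ_y/n = 234/2.2 = 106.4 MPa.
For a solid shaft σ_b = 32M/(πd³) and τ = 16T/(πd³), so the von Mises stress is σ' = (16/πd³)·√(4M²+3T²).
√(4M²+3T²) = √(4×(2.000×10^6)² + 3×(4.510×10^6)²) = 8.776×10^6 N·mm.
d³ = 16×8.776×10^6/(π×106.4) = 420200 mm³.
d = 74.90 mm.

d = 74.9 mm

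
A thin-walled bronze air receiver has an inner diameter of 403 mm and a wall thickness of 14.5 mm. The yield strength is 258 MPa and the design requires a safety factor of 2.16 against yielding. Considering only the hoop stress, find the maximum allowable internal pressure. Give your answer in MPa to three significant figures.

p_allow = 8.60 MPa

σ_allow = 258/2.16 = 119.4 MPa.
σ_h = pD/(2t) → p_allow = 2σ_allow t/D = 2×119.4×14.5/403 = 8.595 MPa.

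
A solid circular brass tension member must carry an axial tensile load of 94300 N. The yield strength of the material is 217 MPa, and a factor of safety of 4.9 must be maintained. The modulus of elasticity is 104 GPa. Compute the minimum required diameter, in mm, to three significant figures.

d = 52.1 mm

Allowable stress σ_allow = 217/4.9 = 44.29 MPa.
Required area A = F/σ_allow = 94300/44.29 = 2129 mm².
A = πd²/4 → d = √(4A/π) = 52.07 mm.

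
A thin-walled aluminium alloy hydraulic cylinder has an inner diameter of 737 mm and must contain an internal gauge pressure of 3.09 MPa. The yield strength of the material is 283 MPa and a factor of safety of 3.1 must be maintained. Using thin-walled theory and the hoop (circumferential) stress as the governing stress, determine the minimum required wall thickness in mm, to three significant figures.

t = 12.5 mm

σ_allow = 283/3.1 = 91.29 MPa.
Hoop stress σ_h = pD/(2t), so t = pD/(2σ_allow) = 3.09×737/(2×91.29) = 12.47 mm.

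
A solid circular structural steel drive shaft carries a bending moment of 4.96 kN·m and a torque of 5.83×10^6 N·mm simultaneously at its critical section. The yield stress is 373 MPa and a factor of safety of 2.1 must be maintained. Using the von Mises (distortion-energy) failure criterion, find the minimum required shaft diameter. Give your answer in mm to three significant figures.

σ_allow = σ_y/n = 373/2.1 = 177.6 MPa.
For a solid shaft σ_b = 32M/(πd³) and τ = 16T/(πd³), so the von Mises stress is σ' = (16/πd³)·√(4M²+3T²).
√(4M²+3T²) = √(4×(4.960×10^6)² + 3×(5.830×10^6)²) = 1.416×10^7 N·mm.
d³ = 16×1.416×10^7/(π×177.6) = 405900 mm³.
d = 74.04 mm.

d = 74.0 mm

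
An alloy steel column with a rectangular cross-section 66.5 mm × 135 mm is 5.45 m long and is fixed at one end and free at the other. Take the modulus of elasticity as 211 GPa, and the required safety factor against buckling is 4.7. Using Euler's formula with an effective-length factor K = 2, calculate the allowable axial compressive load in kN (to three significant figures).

Buckling occurs about the weak axis: I_min = h·b³/12 = 135×66.5³/12 = 3.308×10^6 mm⁴ (b = 66.5 mm is the smaller dimension).
Effective length L_e = KL = 2×5.45 m = 10900 mm.
Euler critical load P_cr = π²EI/L_e² = π²×211000×3.308×10^6/10900² = 57990 N.
P_allow = P_cr/n = 57990/4.7 = 12340 N.

P_allow = 12.3 kN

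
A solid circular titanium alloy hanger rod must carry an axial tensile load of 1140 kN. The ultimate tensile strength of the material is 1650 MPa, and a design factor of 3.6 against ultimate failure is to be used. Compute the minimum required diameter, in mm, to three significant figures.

d = 56.3 mm

Allowable stress σ_allow = 1650/3.6 = 458.3 MPa.
Required area A = F/σ_allow = 1140000/458.3 = 2487 mm².
A = πd²/4 → d = √(4A/π) = 56.28 mm.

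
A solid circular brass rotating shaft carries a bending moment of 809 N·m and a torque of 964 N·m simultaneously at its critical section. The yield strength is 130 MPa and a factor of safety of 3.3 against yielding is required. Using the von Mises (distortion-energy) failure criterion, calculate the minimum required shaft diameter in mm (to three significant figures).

σ_allow = σ_y/n = 130/3.3 = 39.39 MPa.
For a solid shaft σ_b = 32M/(πd³) and τ = 16T/(πd³), so the von Mises stress is σ' = (16/πd³)·√(4M²+3T²).
√(4M²+3T²) = √(4×(809000)² + 3×(964000)²) = 2.325×10^6 N·mm.
d³ = 16×2.325×10^6/(π×39.39) = 300600 mm³.
d = 66.99 mm.

d = 67.0 mm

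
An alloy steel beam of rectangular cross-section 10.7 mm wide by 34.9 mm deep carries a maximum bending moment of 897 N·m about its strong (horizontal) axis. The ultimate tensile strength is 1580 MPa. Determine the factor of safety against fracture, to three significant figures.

Section modulus S = bh²/6 = 10.7×34.9²/6 = 2172 mm³.
σ = M/S = 897000/2172 = 413.0 MPa.
n = 1580/413.0 = 3.826.

n = 3.83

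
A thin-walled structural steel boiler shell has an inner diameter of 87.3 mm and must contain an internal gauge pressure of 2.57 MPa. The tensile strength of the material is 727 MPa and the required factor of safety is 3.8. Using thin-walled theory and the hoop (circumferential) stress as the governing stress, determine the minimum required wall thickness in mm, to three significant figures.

t = 0.586 mm

σ_allow = 727/3.8 = 191.3 MPa.
Hoop stress σ_h = pD/(2t), so t = pD/(2σ_allow) = 2.57×87.3/(2×191.3) = 0.5864 mm.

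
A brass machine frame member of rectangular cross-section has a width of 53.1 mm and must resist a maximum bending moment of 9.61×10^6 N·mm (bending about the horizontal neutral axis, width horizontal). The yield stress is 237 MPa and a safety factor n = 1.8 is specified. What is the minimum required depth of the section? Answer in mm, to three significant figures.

h = 90.8 mm

σ_allow = 237/1.8 = 131.7 MPa.
For a rectangular section σ = 6M/(bh²), so h² = 6M/(b σ_allow) = 6×9610000/(53.1×131.7) = 8247 mm².
h = 90.81 mm.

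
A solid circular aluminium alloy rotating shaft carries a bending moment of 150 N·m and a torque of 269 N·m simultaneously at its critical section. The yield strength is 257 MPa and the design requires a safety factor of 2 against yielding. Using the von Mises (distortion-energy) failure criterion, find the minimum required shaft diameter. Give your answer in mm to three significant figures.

σ_allow = σ_y/n = 257/2 = 128.5 MPa.
For a solid shaft σ_b = 32M/(πd³) and τ = 16T/(πd³), so the von Mises stress is σ' = (16/πd³)·√(4M²+3T²).
√(4M²+3T²) = √(4×(150000)² + 3×(269000)²) = 554200 N·mm.
d³ = 16×554200/(π×128.5) = 21960 mm³.
d = 28.00 mm.

d = 28.0 mm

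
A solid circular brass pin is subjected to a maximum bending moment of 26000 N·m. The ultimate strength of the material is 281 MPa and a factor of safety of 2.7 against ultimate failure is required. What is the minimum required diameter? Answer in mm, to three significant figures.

d = 137 mm

σ_allow = 281/2.7 = 104.1 MPa.
For a solid circular section σ = 32M/(πd³), so d³ = 32M/(π σ_allow) = 32×2.6000×10^7/(π×104.1) = 2.545×10^6 mm³.
d = 136.5 mm.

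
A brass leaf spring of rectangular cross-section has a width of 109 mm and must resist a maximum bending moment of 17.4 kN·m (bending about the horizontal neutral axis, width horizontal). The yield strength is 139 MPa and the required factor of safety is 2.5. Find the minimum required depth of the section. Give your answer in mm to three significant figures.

h = 131 mm

σ_allow = 139/2.5 = 55.60 MPa.
For a rectangular section σ = 6M/(bh²), so h² = 6M/(b σ_allow) = 6×1.7400×10^7/(109×55.60) = 17230 mm².
h = 131.3 mm.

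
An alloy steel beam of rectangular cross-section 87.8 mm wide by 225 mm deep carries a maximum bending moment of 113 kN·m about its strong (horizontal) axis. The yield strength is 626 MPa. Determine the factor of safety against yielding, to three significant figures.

n = 4.10

Section modulus S = bh²/6 = 87.8×225²/6 = 740800 mm³.
σ = M/S = 1.1300×10^8/740800 = 152.5 MPa.
n = 626/152.5 = 4.104.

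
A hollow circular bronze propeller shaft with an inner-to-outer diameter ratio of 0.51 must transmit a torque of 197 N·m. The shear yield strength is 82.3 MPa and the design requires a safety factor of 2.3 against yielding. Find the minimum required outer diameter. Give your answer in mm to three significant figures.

d_o = 31.1 mm

τ_allow = 82.3/2.3 = 35.78 MPa.
For a hollow shaft τ = 16T/[πd_o³(1−k⁴)] with k = 0.51, so 1−k⁴ = 0.9323.
d_o³ = 16T/[π τ_allow (1−k⁴)] = 16×197000/(π×35.78×0.9323) = 30070 mm³.
d_o = 31.10 mm.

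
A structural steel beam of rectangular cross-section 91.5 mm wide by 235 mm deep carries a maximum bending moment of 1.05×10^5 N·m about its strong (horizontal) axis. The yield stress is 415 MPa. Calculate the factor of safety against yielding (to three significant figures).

n = 3.33

Section modulus S = bh²/6 = 91.5×235²/6 = 842200 mm³.
σ = M/S = 1.0500×10^8/842200 = 124.7 MPa.
n = 415/124.7 = 3.329.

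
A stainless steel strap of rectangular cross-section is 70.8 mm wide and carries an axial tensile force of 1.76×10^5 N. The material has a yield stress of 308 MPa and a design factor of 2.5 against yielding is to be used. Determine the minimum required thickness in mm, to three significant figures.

t = 20.2 mm

σ_allow = 308/2.5 = 123.2 MPa.
Required area A = F/σ_allow = 176000/123.2 = 1429 mm².
t = A/w = 1429/70.8 = 20.18 mm.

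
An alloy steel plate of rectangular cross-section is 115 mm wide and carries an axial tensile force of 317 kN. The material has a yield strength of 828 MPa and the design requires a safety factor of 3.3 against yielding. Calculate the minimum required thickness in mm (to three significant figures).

σ_allow = 828/3.3 = 250.9 MPa.
Required area A = F/σ_allow = 317000/250.9 = 1263 mm².
t = A/w = 1263/115 = 10.99 mm.

t = 11.0 mm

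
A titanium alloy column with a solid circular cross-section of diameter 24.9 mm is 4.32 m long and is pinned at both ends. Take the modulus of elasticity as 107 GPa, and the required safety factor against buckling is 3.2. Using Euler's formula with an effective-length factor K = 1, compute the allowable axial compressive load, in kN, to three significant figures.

I = πd⁴/64 = π×24.9⁴/64 = 18870 mm⁴.
Effective length L_e = KL = 1×4.32 m = 4320 mm.
Euler critical load P_cr = π²EI/L_e² = π²×107000×18870/4320² = 1068 N.
P_allow = P_cr/n = 1068/3.2 = 333.7 N.

P_allow = 0.334 kN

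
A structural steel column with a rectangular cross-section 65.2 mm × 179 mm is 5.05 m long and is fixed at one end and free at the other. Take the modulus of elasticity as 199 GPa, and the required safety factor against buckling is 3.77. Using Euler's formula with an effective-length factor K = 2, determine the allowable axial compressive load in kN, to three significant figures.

P_allow = 21.1 kN

Buckling occurs about the weak axis: I_min = h·b³/12 = 179×65.2³/12 = 4.134×10^6 mm⁴ (b = 65.2 mm is the smaller dimension).
Effective length L_e = KL = 2×5.05 m = 10100 mm.
Euler critical load P_cr = π²EI/L_e² = π²×199000×4.134×10^6/10100² = 79600 N.
P_allow = P_cr/n = 79600/3.77 = 21110 N.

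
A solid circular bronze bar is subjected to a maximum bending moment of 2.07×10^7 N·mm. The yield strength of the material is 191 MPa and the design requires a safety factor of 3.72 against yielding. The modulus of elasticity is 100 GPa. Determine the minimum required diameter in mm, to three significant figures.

σ_allow = 191/3.72 = 51.34 MPa.
For a solid circular section σ = 32M/(πd³), so d³ = 32M/(π σ_allow) = 32×2.0700×10^7/(π×51.34) = 4.107×10^6 mm³.
d = 160.1 mm.

d = 160 mm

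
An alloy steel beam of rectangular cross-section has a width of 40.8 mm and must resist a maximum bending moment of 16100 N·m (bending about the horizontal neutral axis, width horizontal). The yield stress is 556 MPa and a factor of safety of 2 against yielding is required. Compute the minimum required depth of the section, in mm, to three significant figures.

σ_allow = 556/2 = 278.0 MPa.
For a rectangular section σ = 6M/(bh²), so h² = 6M/(b σ_allow) = 6×1.6100×10^7/(40.8×278.0) = 8517 mm².
h = 92.29 mm.

h = 92.3 mm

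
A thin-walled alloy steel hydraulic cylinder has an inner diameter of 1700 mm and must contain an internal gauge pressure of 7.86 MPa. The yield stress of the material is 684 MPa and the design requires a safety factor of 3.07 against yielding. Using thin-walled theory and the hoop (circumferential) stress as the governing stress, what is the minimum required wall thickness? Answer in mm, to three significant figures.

σ_allow = 684/3.07 = 222.8 MPa.
Hoop stress σ_h = pD/(2t), so t = pD/(2σ_allow) = 7.86×1700/(2×222.8) = 29.99 mm.

t = 30.0 mm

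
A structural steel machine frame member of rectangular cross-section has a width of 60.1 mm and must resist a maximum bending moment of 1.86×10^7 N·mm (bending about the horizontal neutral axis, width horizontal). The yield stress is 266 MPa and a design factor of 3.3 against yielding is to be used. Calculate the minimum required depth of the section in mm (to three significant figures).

h = 152 mm

σ_allow = 266/3.3 = 80.61 MPa.
For a rectangular section σ = 6M/(bh²), so h² = 6M/(b σ_allow) = 6×1.8600×10^7/(60.1×80.61) = 23040 mm².
h = 151.8 mm.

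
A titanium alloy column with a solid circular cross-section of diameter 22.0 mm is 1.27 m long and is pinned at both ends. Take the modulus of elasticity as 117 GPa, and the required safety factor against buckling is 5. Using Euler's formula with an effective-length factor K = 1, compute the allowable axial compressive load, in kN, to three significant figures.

P_allow = 1.65 kN

I = πd⁴/64 = π×22.0⁴/64 = 11500 mm⁴.
Effective length L_e = KL = 1×1.27 m = 1270 mm.
Euler critical load P_cr = π²EI/L_e² = π²×117000×11500/1270² = 8233 N.
P_allow = P_cr/n = 8233/5 = 1647 N.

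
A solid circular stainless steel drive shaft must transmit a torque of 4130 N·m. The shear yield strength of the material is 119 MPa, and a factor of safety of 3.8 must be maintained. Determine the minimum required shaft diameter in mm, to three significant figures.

Allowable shear stress τ_allow = 119/3.8 = 31.32 MPa.
For a solid shaft τ = 16T/(πd³), so d³ = 16T/(π τ_allow) = 16×4130000/(π×31.32) = 671700 mm³.
d = (671700)^(1/3) = 87.58 mm.

d = 87.6 mm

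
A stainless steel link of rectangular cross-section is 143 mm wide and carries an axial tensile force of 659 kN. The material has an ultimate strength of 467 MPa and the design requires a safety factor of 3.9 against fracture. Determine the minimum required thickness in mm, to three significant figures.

t = 38.5 mm

σ_allow = 467/3.9 = 119.7 MPa.
Required area A = F/σ_allow = 659000/119.7 = 5503 mm².
t = A/w = 5503/143 = 38.49 mm.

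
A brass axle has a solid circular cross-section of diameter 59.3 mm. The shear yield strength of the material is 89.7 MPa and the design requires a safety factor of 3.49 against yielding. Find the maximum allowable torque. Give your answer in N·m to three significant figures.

τ_allow = 89.7/3.49 = 25.70 MPa.
For a solid shaft T_allow = τ_allow·πd³/16; πd³/16 = π×59.3³/16 = 40940 mm³.
T_allow = 25.70×40940 = 1.052×10^6 N·mm = 1052 N·m.

T_allow = 1050 N·m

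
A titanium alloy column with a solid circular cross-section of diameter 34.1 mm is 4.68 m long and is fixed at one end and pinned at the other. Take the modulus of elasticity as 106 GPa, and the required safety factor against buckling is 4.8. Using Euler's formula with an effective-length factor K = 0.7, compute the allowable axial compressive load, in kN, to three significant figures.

I = πd⁴/64 = π×34.1⁴/64 = 66370 mm⁴.
Effective length L_e = KL = 0.7×4.68 m = 3276 mm.
Euler critical load P_cr = π²EI/L_e² = π²×106000×66370/3276² = 6470 N.
P_allow = P_cr/n = 6470/4.8 = 1348 N.

P_allow = 1.35 kN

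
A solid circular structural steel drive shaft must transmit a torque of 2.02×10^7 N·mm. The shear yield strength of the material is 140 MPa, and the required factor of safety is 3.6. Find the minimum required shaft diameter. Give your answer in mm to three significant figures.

Allowable shear stress τ_allow = 140/3.6 = 38.89 MPa.
For a solid shaft τ = 16T/(πd³), so d³ = 16T/(π τ_allow) = 16×2.0200×10^7/(π×38.89) = 2.645×10^6 mm³.
d = (2.645×10^6)^(1/3) = 138.3 mm.

d = 138 mm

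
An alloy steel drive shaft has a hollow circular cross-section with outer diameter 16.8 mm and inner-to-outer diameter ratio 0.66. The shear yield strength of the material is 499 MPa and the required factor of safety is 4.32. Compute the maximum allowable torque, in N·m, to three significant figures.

T_allow = 87.1 N·m

τ_allow = 499/4.32 = 115.5 MPa.
For a hollow shaft T_allow = τ_allow·πd_o³(1−k⁴)/16 with 1−k⁴ = 0.8103, so πd_o³(1−k⁴)/16 = 754.4 mm³.
T_allow = 115.5×754.4 = 87140 N·mm = 87.14 N·m.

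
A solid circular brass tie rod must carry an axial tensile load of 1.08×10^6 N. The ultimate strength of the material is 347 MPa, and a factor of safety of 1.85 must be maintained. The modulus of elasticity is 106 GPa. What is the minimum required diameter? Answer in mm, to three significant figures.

d = 85.6 mm

Allowable stress σ_allow = 347/1.85 = 187.6 MPa.
Required area A = F/σ_allow = 1080000/187.6 = 5758 mm².
A = πd²/4 → d = √(4A/π) = 85.62 mm.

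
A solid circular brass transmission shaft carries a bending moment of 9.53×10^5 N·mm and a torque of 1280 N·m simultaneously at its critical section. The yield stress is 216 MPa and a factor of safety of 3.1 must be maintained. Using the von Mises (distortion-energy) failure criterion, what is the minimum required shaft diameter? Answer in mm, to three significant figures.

d = 59.8 mm

σ_allow = σ_y/n = 216/3.1 = 69.68 MPa.
For a solid shaft σ_b = 32M/(πd³) and τ = 16T/(πd³), so the von Mises stress is σ' = (16/πd³)·√(4M²+3T²).
√(4M²+3T²) = √(4×(953000)² + 3×(1.280×10^6)²) = 2.924×10^6 N·mm.
d³ = 16×2.924×10^6/(π×69.68) = 213700 mm³.
d = 59.79 mm.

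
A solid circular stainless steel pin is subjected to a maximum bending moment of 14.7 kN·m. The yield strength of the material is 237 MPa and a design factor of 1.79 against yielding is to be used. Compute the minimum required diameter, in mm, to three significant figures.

d = 104 mm

σ_allow = 237/1.79 = 132.4 MPa.
For a solid circular section σ = 32M/(πd³), so d³ = 32M/(π σ_allow) = 32×1.4700×10^7/(π×132.4) = 1.131×10^6 mm³.
d = 104.2 mm.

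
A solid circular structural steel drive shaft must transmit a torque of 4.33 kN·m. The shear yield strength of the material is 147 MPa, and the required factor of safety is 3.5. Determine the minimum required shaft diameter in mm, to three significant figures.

d = 80.7 mm

Allowable shear stress τ_allow = 147/3.5 = 42.00 MPa.
For a solid shaft τ = 16T/(πd³), so d³ = 16T/(π τ_allow) = 16×4330000/(π×42.00) = 525100 mm³.
d = (525100)^(1/3) = 80.67 mm.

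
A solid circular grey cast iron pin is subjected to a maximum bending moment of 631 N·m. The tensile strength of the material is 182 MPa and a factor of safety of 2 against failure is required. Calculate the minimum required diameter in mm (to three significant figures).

σ_allow = 182/2 = 91.00 MPa.
For a solid circular section σ = 32M/(πd³), so d³ = 32M/(π σ_allow) = 32×631000/(π×91.00) = 70630 mm³.
d = 41.34 mm.

d = 41.3 mm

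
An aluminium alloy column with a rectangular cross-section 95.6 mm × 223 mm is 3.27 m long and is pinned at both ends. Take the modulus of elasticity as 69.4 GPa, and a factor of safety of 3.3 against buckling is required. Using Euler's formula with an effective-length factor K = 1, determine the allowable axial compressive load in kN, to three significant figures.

P_allow = 315 kN

Buckling occurs about the weak axis: I_min = h·b³/12 = 223×95.6³/12 = 1.624×10^7 mm⁴ (b = 95.6 mm is the smaller dimension).
Effective length L_e = KL = 1×3.27 m = 3270 mm.
Euler critical load P_cr = π²EI/L_e² = π²×69400×1.624×10^7/3270² = 1.040×10^6 N.
P_allow = P_cr/n = 1.040×10^6/3.3 = 315200 N.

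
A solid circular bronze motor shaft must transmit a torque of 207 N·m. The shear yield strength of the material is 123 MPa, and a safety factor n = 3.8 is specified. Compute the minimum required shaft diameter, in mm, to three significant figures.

Allowable shear stress τ_allow = 123/3.8 = 32.37 MPa.
For a solid shaft τ = 16T/(πd³), so d³ = 16T/(π τ_allow) = 16×207000/(π×32.37) = 32570 mm³.
d = (32570)^(1/3) = 31.94 mm.

d = 31.9 mm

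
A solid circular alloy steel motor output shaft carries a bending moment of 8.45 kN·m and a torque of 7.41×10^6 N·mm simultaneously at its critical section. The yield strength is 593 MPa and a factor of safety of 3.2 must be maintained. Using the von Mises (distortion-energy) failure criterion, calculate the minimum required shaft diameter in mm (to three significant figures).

σ_allow = σ_y/n = 593/3.2 = 185.3 MPa.
For a solid shaft σ_b = 32M/(πd³) and τ = 16T/(πd³), so the von Mises stress is σ' = (16/πd³)·√(4M²+3T²).
√(4M²+3T²) = √(4×(8.450×10^6)² + 3×(7.410×10^6)²) = 2.122×10^7 N·mm.
d³ = 16×2.122×10^7/(π×185.3) = 583200 mm³.
d = 83.55 mm.

d = 83.5 mm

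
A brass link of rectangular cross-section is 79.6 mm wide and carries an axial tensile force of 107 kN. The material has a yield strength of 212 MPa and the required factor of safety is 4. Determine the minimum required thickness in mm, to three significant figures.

σ_allow = 212/4 = 53.00 MPa.
Required area A = F/σ_allow = 107000/53.00 = 2019 mm².
t = A/w = 2019/79.6 = 25.36 mm.

t = 25.4 mm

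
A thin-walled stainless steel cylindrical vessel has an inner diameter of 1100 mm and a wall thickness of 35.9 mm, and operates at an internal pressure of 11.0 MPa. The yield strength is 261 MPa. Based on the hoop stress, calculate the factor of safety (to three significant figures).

σ_h = pD/(2t) = 11.0×1100/(2×35.9) = 168.5 MPa.
n = 261/168.5 = 1.549.

n = 1.55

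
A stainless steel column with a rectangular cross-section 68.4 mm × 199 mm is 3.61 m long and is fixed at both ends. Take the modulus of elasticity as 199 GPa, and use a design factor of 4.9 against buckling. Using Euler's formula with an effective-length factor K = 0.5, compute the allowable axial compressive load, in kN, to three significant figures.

Buckling occurs about the weak axis: I_min = h·b³/12 = 199×68.4³/12 = 5.307×10^6 mm⁴ (b = 68.4 mm is the smaller dimension).
Effective length L_e = KL = 0.5×3.61 m = 1805 mm.
Euler critical load P_cr = π²EI/L_e² = π²×199000×5.307×10^6/1805² = 3.199×10^6 N.
P_allow = P_cr/n = 3.199×10^6/4.9 = 652900 N.

P_allow = 653 kN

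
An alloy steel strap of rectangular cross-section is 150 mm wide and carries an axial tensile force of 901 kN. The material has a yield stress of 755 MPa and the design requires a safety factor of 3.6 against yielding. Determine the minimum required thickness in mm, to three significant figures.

σ_allow = 755/3.6 = 209.7 MPa.
Required area A = F/σ_allow = 901000/209.7 = 4296 mm².
t = A/w = 4296/150 = 28.64 mm.

t = 28.6 mm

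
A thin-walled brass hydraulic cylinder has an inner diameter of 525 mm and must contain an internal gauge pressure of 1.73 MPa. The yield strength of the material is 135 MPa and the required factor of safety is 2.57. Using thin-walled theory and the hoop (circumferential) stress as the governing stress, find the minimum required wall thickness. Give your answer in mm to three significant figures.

t = 8.65 mm

σ_allow = 135/2.57 = 52.53 MPa.
Hoop stress σ_h = pD/(2t), so t = pD/(2σ_allow) = 1.73×525/(2×52.53) = 8.645 mm.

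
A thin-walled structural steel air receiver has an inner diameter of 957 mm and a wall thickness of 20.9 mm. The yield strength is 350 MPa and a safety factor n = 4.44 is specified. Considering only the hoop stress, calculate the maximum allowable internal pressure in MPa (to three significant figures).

σ_allow = 350/4.44 = 78.83 MPa.
σ_h = pD/(2t) → p_allow = 2σ_allow t/D = 2×78.83×20.9/957 = 3.443 MPa.

p_allow = 3.44 MPa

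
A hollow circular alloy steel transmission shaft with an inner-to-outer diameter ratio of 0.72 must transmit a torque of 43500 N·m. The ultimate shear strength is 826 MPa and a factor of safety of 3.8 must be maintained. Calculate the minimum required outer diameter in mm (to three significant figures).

τ_allow = 826/3.8 = 217.4 MPa.
For a hollow shaft τ = 16T/[πd_o³(1−k⁴)] with k = 0.72, so 1−k⁴ = 0.7313.
d_o³ = 16T/[π τ_allow (1−k⁴)] = 16×4.3500×10^7/(π×217.4×0.7313) = 1.394×10^6 mm³.
d_o = 111.7 mm.

d_o = 112 mm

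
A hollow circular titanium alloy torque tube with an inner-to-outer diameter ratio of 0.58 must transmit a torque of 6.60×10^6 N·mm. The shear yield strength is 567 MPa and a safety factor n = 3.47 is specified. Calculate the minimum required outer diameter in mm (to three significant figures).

τ_allow = 567/3.47 = 163.4 MPa.
For a hollow shaft τ = 16T/[πd_o³(1−k⁴)] with k = 0.58, so 1−k⁴ = 0.8868.
d_o³ = 16T/[π τ_allow (1−k⁴)] = 16×6600000/(π×163.4×0.8868) = 232000 mm³.
d_o = 61.44 mm.

d_o = 61.4 mm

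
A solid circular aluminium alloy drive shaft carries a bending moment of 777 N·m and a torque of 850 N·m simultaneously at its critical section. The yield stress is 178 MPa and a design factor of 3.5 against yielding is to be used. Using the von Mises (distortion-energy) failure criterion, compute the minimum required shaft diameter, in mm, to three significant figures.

σ_allow = σ_y/n = 178/3.5 = 50.86 MPa.
For a solid shaft σ_b = 32M/(πd³) and τ = 16T/(πd³), so the von Mises stress is σ' = (16/πd³)·√(4M²+3T²).
√(4M²+3T²) = √(4×(777000)² + 3×(850000)²) = 2.141×10^6 N·mm.
d³ = 16×2.141×10^6/(π×50.86) = 214400 mm³.
d = 59.85 mm.

d = 59.8 mm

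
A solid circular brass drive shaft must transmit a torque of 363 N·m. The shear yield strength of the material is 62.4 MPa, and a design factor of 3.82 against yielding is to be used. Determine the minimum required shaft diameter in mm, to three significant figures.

d = 48.4 mm

Allowable shear stress τ_allow = 62.4/3.82 = 16.34 MPa.
For a solid shaft τ = 16T/(πd³), so d³ = 16T/(π τ_allow) = 16×363000/(π×16.34) = 113200 mm³.
d = (113200)^(1/3) = 48.37 mm.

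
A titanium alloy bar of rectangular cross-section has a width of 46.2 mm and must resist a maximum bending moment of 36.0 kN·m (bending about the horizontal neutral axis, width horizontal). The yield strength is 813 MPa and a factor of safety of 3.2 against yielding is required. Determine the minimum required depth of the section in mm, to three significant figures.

h = 136 mm

σ_allow = 813/3.2 = 254.1 MPa.
For a rectangular section σ = 6M/(bh²), so h² = 6M/(b σ_allow) = 6×3.6000×10^7/(46.2×254.1) = 18400 mm².
h = 135.7 mm.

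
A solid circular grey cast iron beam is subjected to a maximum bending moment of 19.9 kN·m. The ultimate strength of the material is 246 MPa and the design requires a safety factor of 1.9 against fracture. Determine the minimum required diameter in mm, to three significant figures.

σ_allow = 246/1.9 = 129.5 MPa.
For a solid circular section σ = 32M/(πd³), so d³ = 32M/(π σ_allow) = 32×1.9900×10^7/(π×129.5) = 1.566×10^6 mm³.
d = 116.1 mm.

d = 116 mm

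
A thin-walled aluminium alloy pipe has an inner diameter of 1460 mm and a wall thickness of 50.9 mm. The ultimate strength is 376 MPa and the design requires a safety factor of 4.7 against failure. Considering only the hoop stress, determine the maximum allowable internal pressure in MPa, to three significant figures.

σ_allow = 376/4.7 = 80.00 MPa.
σ_h = pD/(2t) → p_allow = 2σ_allow t/D = 2×80.00×50.9/1460 = 5.578 MPa.

p_allow = 5.58 MPa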